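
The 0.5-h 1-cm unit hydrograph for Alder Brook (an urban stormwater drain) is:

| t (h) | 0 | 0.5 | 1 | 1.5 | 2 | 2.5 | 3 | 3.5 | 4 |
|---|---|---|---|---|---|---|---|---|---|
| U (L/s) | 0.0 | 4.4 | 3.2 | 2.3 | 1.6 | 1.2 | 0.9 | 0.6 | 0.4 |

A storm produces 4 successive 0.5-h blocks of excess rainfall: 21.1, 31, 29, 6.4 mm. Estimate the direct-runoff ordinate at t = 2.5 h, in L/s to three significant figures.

By discrete convolution, Q_j = Σ (P_i / 10 mm) · U_{j−i}.
At t = 2.5 h (j=5): Q = (21.1/10)·1.2 + (31/10)·1.6 + (29/10)·2.3 + (6.4/10)·3.2 = 16.2 L/s.

Q ≈ 16.2 L/s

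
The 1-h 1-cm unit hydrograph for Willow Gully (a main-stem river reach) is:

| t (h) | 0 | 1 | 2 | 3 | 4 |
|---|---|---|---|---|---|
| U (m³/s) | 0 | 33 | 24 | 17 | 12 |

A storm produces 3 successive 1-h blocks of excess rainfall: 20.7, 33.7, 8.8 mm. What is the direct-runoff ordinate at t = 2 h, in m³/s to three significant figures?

Q ≈ 161 m³/s

By discrete convolution, Q_j = Σ (P_i / 10 mm) · U_{j−i}.
At t = 2 h (j=2): Q = (20.7/10)·24 + (33.7/10)·33 + (8.8/10)·0 = 161 m³/s.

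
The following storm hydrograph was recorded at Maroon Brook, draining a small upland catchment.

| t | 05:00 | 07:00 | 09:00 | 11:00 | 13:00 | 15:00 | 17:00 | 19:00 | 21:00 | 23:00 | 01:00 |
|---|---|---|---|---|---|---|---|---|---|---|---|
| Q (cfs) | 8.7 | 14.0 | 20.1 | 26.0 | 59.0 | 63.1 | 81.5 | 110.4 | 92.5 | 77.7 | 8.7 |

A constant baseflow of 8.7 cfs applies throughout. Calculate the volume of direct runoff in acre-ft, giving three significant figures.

V ≈ 77.0 acre-ft

Direct-runoff ordinates (Q − Q_b): 0.0, 5.3, 11.4, 17.3, 50.3, 54.4, 72.8, 101.7, 83.8, 69.0, 0.0 cfs.
ΣQ_DR = 466.0 cfs.
With Δt = 2 h = 7200 s, V = ΣQ_DR · Δt = 466.0 × 7200 = 3.36 × 10^6 ft³ = 77.0 acre-ft.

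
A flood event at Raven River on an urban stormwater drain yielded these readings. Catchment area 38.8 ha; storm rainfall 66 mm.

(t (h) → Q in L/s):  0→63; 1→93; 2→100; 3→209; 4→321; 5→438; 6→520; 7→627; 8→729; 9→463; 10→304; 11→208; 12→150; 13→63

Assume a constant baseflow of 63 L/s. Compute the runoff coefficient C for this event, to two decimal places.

C ≈ 0.48

ΣQ_DR = 3406 L/s; V = ΣQ_DR·Δt = 1.226 × 10^7 L.
Runoff depth d = V / A = 31.60 mm.
C = d / P = 31.60 / 66 = 0.48.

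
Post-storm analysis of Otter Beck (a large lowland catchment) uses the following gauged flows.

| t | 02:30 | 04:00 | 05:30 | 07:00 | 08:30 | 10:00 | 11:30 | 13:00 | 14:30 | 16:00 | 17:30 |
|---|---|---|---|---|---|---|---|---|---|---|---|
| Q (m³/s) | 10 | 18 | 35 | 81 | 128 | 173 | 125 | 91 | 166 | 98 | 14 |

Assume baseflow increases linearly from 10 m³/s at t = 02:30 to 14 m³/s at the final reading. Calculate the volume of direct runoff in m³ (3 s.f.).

V ≈ 4.36 × 10^6 m³

Direct-runoff ordinates (Q − Q_b): 0.00, 7.60, 24.20, 69.80, 116.40, 161.00, 112.60, 78.20, 152.80, 84.40, 0.00 m³/s.
ΣQ_DR = 807.0 m³/s.
With Δt = 1.5 h = 5400 s, V = ΣQ_DR · Δt = 807.0 × 5400 = 4.36 × 10^6 m³.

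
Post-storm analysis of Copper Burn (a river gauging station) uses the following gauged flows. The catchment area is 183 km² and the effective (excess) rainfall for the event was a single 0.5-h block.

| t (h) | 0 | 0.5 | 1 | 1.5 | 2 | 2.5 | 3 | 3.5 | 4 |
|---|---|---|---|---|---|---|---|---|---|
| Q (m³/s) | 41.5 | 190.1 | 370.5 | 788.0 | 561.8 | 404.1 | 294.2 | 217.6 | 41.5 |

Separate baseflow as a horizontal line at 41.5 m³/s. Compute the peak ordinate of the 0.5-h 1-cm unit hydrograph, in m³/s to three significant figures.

Direct runoff: 0.0, 148.6, 329.0, 746.5, 520.3, 362.6, 252.7, 176.1, 0.0 m³/s; ΣQ_DR = 2536 m³/s, peak = 746.5 m³/s.
Runoff depth d = ΣQ_DR·Δt / A = 2536 × 1800 / (183 km²) = 24.94 mm.
The 1-cm UH is the DRH scaled by (10 mm)/d, so U_p = 746.5 × 10/24.94 = 299 m³/s.

U_p ≈ 299 m³/s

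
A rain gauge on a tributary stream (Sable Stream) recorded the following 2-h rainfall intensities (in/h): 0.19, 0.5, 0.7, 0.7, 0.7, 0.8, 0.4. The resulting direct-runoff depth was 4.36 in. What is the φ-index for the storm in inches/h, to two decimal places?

φ ≈ 0.27 in/h

Only the 6 blocks with intensity above φ contribute runoff: 0.5, 0.7, 0.7, 0.7, 0.8, 0.4 in/h.
Σ(I−φ)·Δt = d  ⇒  (0.5+0.7+0.7+0.7+0.8+0.4 − 6φ)·2 = 4.36
φ = (3.800 − 4.36/2) / 6 = 0.27 in/h.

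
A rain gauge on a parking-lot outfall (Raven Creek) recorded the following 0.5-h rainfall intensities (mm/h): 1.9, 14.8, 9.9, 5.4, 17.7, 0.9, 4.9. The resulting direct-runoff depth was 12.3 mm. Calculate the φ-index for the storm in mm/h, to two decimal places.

Only the 3 blocks with intensity above φ contribute runoff: 14.8, 9.9, 17.7 mm/h.
Σ(I−φ)·Δt = d  ⇒  (14.8+9.9+17.7 − 3φ)·0.5 = 12.3
φ = (42.40 − 12.3/0.5) / 3 = 5.93 mm/h.

φ ≈ 5.93 mm/h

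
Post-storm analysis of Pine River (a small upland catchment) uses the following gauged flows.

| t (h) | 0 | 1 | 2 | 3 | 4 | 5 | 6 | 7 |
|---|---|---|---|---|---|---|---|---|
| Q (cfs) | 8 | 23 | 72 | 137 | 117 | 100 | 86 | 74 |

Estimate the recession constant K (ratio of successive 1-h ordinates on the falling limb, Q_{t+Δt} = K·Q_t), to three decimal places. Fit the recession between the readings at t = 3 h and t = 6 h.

Using the recession-limb readings at t = 3 h and t = 6 h: Q falls from 137 to 86 cfs over 3 intervals.
K = (Q₂/Q₁)^(1/3) = (86/137)^(1/3) = 0.856.

K ≈ 0.856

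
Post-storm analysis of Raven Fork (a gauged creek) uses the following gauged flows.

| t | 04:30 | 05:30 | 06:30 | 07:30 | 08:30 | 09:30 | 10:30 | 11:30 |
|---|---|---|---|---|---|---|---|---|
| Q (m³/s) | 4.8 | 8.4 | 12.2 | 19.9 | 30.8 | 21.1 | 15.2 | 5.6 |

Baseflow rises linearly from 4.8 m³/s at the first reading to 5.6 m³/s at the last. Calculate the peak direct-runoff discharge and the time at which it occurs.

Subtracting baseflow gives direct-runoff ordinates: 0.00, 3.49, 7.17, 14.76, 25.54, 15.73, 9.71, 0.00 m³/s.
The maximum is 25.54 m³/s, occurring at the reading for t = 08:30.

Q_p = 25.54 m³/s at t = 08:30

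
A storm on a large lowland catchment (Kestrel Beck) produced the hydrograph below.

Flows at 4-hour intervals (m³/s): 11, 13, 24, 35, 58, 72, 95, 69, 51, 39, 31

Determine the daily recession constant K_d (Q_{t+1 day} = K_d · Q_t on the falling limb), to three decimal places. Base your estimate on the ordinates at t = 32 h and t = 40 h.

Between t = 32 h and t = 40 h the flow falls from 51 to 31 m³/s over 2×4 h = 8 h.
Per-interval ratio K = (31/51)^(1/2) = 0.7796; K_d = K^(24/4) = 0.225.

K_d ≈ 0.225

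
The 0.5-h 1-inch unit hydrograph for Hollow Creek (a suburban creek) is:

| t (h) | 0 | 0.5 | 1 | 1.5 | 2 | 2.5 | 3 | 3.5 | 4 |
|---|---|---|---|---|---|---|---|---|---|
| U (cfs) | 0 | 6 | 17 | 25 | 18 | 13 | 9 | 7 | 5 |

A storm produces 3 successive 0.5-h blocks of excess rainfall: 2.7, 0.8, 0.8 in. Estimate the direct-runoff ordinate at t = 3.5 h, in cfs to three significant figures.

Q ≈ 36.5 cfs

By discrete convolution, Q_j = Σ (P_i / 1 in) · U_{j−i}.
At t = 3.5 h (j=7): Q = (2.7/1)·7 + (0.8/1)·9 + (0.8/1)·13 = 36.5 cfs.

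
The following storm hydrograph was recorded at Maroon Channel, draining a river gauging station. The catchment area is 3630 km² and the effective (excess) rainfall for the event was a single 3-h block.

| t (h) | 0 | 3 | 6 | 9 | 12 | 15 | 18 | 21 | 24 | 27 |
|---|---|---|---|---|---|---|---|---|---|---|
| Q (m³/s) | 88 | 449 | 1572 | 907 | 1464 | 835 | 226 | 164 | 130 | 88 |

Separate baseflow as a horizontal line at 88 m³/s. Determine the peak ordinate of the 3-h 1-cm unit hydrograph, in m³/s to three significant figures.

U_p ≈ 989 m³/s

Direct runoff: 0.0, 361.0, 1484.0, 819.0, 1376.0, 747.0, 138.0, 76.0, 42.0, 0.0 m³/s; ΣQ_DR = 5043 m³/s, peak = 1484.0 m³/s.
Runoff depth d = ΣQ_DR·Δt / A = 5043 × 10800 / (3630 km²) = 15.00 mm.
The 1-cm UH is the DRH scaled by (10 mm)/d, so U_p = 1484.0 × 10/15.00 = 989 m³/s.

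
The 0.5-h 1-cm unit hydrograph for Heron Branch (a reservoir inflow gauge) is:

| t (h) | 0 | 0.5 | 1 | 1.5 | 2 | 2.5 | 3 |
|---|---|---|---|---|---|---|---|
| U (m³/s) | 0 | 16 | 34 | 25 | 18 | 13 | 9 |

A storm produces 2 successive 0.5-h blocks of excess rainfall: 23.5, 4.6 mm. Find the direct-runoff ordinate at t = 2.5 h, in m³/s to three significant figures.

Q ≈ 38.8 m³/s

By discrete convolution, Q_j = Σ (P_i / 10 mm) · U_{j−i}.
At t = 2.5 h (j=5): Q = (23.5/10)·13 + (4.6/10)·18 = 38.8 m³/s.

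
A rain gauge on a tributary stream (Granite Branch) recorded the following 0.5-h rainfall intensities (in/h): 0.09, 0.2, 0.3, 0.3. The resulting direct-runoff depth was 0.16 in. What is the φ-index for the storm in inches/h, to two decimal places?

Only the 3 blocks with intensity above φ contribute runoff: 0.2, 0.3, 0.3 in/h.
Σ(I−φ)·Δt = d  ⇒  (0.2+0.3+0.3 − 3φ)·0.5 = 0.16
φ = (0.8000 − 0.16/0.5) / 3 = 0.16 in/h.

φ ≈ 0.16 in/h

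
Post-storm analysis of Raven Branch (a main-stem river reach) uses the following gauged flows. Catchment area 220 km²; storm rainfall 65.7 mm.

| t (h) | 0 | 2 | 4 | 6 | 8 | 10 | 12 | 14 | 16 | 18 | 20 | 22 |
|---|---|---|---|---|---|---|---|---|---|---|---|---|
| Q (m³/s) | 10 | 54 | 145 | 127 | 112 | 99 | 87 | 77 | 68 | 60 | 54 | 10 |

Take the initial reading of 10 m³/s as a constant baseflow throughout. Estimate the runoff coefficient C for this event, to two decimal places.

C ≈ 0.39

ΣQ_DR = 783.0 m³/s; V = ΣQ_DR·Δt = 5.638 × 10^6 m³.
Runoff depth d = V / A = 25.63 mm.
C = d / P = 25.63 / 65.7 = 0.39.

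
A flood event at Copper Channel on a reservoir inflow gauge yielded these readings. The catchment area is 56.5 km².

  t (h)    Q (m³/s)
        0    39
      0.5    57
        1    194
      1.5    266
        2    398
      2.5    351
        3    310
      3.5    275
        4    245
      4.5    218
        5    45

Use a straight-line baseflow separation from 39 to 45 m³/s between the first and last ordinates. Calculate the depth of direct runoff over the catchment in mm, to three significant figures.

d ≈ 61.7 mm

Direct runoff: 0.00, 17.40, 153.80, 225.20, 356.60, 309.00, 267.40, 231.80, 201.20, 173.60, 0.00 m³/s; ΣQ_DR = 1936 m³/s.
V = ΣQ_DR · Δt = 1936 × 1800 s = 3.485 × 10^6 m³.
Over A = 56.5 km², depth = V / A = 61.7 mm.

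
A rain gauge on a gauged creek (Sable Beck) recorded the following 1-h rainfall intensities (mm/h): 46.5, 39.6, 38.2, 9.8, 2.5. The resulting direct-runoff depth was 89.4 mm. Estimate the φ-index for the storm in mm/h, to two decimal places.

φ ≈ 11.63 mm/h

Only the 3 blocks with intensity above φ contribute runoff: 46.5, 39.6, 38.2 mm/h.
Σ(I−φ)·Δt = d  ⇒  (46.5+39.6+38.2 − 3φ)·1 = 89.4
φ = (124.3 − 89.4/1) / 3 = 11.63 mm/h.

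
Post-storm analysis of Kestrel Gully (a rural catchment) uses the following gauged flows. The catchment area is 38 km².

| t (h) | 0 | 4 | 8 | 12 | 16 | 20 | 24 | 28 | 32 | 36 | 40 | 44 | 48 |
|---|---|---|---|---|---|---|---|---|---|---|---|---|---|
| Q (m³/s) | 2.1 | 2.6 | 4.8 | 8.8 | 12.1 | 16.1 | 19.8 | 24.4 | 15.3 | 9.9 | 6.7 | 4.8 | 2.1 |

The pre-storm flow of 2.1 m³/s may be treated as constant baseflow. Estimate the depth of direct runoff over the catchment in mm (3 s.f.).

Direct runoff: 0.0, 0.5, 2.7, 6.7, 10.0, 14.0, 17.7, 22.3, 13.2, 7.8, 4.6, 2.7, 0.0 m³/s; ΣQ_DR = 102.2 m³/s.
V = ΣQ_DR · Δt = 102.2 × 14400 s = 1.472 × 10^6 m³.
Over A = 38 km², depth = V / A = 38.7 mm.

d ≈ 38.7 mm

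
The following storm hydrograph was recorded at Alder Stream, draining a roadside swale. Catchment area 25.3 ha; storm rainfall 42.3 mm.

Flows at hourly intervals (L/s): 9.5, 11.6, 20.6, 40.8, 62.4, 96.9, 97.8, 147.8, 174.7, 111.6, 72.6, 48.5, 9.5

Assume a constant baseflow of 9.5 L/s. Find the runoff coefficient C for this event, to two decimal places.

ΣQ_DR = 780.8 L/s; V = ΣQ_DR·Δt = 2.811 × 10^6 L.
Runoff depth d = V / A = 11.11 mm.
C = d / P = 11.11 / 42.3 = 0.26.

C ≈ 0.26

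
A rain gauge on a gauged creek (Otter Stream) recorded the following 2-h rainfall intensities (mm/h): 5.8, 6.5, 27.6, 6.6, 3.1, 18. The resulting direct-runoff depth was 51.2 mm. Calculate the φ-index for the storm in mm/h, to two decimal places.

φ ≈ 10.00 mm/h

Only the 2 blocks with intensity above φ contribute runoff: 27.6, 18 mm/h.
Σ(I−φ)·Δt = d  ⇒  (27.6+18 − 2φ)·2 = 51.2
φ = (45.60 − 51.2/2) / 2 = 10.00 mm/h.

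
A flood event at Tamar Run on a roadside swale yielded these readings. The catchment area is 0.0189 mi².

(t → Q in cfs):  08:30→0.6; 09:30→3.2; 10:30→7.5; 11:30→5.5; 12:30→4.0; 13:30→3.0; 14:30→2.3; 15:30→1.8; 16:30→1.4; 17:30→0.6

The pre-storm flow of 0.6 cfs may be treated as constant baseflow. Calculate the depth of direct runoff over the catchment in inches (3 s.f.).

d ≈ 1.96 in

Direct runoff: 0.0, 2.6, 6.9, 4.9, 3.4, 2.4, 1.7, 1.2, 0.8, 0.0 cfs; ΣQ_DR = 23.90 cfs.
V = ΣQ_DR · Δt = 23.90 × 3600 s = 86040 ft³.
Over A = 0.0189 mi², depth = V / A = 1.96 in.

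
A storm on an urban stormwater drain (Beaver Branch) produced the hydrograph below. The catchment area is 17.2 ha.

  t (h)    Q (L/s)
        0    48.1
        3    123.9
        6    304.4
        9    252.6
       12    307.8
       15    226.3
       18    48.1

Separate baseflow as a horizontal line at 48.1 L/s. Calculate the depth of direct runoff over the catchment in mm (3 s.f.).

Direct runoff: 0.0, 75.8, 256.3, 204.5, 259.7, 178.2, 0.0 L/s; ΣQ_DR = 974.5 L/s.
V = ΣQ_DR · Δt = 974.5 × 10800 s = 1.052 × 10^7 L.
Over A = 17.2 ha, depth = V / A = 61.2 mm.

d ≈ 61.2 mm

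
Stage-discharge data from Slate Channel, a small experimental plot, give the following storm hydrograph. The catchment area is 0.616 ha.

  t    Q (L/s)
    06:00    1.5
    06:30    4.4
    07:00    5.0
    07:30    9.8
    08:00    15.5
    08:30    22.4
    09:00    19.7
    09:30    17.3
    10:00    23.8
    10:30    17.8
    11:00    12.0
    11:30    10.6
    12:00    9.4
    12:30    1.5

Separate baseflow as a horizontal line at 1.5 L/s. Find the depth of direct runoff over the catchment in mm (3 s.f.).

Direct runoff: 0.0, 2.9, 3.5, 8.3, 14.0, 20.9, 18.2, 15.8, 22.3, 16.3, 10.5, 9.1, 7.9, 0.0 L/s; ΣQ_DR = 149.7 L/s.
V = ΣQ_DR · Δt = 149.7 × 1800 s = 2.695 × 10^5 L.
Over A = 0.616 ha, depth = V / A = 43.7 mm.

d ≈ 43.7 mm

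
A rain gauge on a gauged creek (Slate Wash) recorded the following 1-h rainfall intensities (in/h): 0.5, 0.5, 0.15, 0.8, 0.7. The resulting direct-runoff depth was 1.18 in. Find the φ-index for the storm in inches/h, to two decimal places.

φ ≈ 0.33 in/h

Only the 4 blocks with intensity above φ contribute runoff: 0.5, 0.5, 0.8, 0.7 in/h.
Σ(I−φ)·Δt = d  ⇒  (0.5+0.5+0.8+0.7 − 4φ)·1 = 1.18
φ = (2.500 − 1.18/1) / 4 = 0.33 in/h.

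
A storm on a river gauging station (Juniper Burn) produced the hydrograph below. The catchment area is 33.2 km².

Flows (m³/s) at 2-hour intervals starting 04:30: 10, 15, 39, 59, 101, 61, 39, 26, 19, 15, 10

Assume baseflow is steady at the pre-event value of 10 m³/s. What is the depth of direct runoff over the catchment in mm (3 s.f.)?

d ≈ 61.6 mm

Direct runoff: 0.0, 5.0, 29.0, 49.0, 91.0, 51.0, 29.0, 16.0, 9.0, 5.0, 0.0 m³/s; ΣQ_DR = 284.0 m³/s.
V = ΣQ_DR · Δt = 284.0 × 7200 s = 2.045 × 10^6 m³.
Over A = 33.2 km², depth = V / A = 61.6 mm.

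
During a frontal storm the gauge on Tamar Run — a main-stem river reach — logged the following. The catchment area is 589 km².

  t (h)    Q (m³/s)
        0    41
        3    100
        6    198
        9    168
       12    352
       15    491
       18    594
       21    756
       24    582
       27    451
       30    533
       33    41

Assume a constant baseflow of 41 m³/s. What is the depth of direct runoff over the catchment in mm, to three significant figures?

Direct runoff: 0.0, 59.0, 157.0, 127.0, 311.0, 450.0, 553.0, 715.0, 541.0, 410.0, 492.0, 0.0 m³/s; ΣQ_DR = 3815 m³/s.
V = ΣQ_DR · Δt = 3815 × 10800 s = 4.120 × 10^7 m³.
Over A = 589 km², depth = V / A = 70.0 mm.

d ≈ 70.0 mm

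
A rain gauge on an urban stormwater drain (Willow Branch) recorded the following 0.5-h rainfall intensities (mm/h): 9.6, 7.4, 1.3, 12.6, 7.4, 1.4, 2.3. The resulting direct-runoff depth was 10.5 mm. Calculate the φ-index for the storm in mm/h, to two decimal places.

Only the 4 blocks with intensity above φ contribute runoff: 9.6, 7.4, 12.6, 7.4 mm/h.
Σ(I−φ)·Δt = d  ⇒  (9.6+7.4+12.6+7.4 − 4φ)·0.5 = 10.5
φ = (37.00 − 10.5/0.5) / 4 = 4.00 mm/h.

φ ≈ 4.00 mm/h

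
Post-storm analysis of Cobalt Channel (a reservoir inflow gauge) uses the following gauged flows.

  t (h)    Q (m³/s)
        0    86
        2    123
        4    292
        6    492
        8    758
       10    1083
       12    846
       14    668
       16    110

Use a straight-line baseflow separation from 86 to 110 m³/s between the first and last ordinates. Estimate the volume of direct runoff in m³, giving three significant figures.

V ≈ 2.57 × 10^7 m³

Direct-runoff ordinates (Q − Q_b): 0.00, 34.00, 200.00, 397.00, 660.00, 982.00, 742.00, 561.00, 0.00 m³/s.
ΣQ_DR = 3576 m³/s.
With Δt = 2 h = 7200 s, V = ΣQ_DR · Δt = 3576 × 7200 = 2.57 × 10^7 m³.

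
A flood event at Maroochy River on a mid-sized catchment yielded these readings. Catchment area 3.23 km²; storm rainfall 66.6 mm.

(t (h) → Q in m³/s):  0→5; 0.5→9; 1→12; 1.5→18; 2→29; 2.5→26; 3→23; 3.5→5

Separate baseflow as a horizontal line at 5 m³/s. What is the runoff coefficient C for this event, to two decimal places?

C ≈ 0.73

ΣQ_DR = 87.00 m³/s; V = ΣQ_DR·Δt = 1.566 × 10^5 m³.
Runoff depth d = V / A = 48.48 mm.
C = d / P = 48.48 / 66.6 = 0.73.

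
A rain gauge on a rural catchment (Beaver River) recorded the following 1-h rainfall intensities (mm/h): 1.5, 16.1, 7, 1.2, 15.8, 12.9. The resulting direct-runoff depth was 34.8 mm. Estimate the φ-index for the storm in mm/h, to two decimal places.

φ ≈ 4.25 mm/h

Only the 4 blocks with intensity above φ contribute runoff: 16.1, 7, 15.8, 12.9 mm/h.
Σ(I−φ)·Δt = d  ⇒  (16.1+7+15.8+12.9 − 4φ)·1 = 34.8
φ = (51.80 − 34.8/1) / 4 = 4.25 mm/h.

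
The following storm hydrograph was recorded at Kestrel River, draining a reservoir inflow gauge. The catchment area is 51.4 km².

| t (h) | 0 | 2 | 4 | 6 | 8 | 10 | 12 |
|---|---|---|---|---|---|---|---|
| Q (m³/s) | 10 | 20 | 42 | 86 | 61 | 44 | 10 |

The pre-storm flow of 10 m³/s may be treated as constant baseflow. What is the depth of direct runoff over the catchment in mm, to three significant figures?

Direct runoff: 0.0, 10.0, 32.0, 76.0, 51.0, 34.0, 0.0 m³/s; ΣQ_DR = 203.0 m³/s.
V = ΣQ_DR · Δt = 203.0 × 7200 s = 1.462 × 10^6 m³.
Over A = 51.4 km², depth = V / A = 28.4 mm.

d ≈ 28.4 mm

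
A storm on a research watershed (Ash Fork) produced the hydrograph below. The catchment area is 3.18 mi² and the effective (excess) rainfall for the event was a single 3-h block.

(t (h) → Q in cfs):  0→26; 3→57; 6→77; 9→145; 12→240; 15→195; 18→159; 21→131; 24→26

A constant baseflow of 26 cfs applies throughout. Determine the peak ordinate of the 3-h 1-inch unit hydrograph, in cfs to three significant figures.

Direct runoff: 0.0, 31.0, 51.0, 119.0, 214.0, 169.0, 133.0, 105.0, 0.0 cfs; ΣQ_DR = 822.0 cfs, peak = 214.0 cfs.
Runoff depth d = ΣQ_DR·Δt / A = 822.0 × 10800 / (3.18 mi²) = 1.202 in.
The 1-inch UH is the DRH scaled by (1 in)/d, so U_p = 214.0 × 1/1.202 = 178 cfs.

U_p ≈ 178 cfs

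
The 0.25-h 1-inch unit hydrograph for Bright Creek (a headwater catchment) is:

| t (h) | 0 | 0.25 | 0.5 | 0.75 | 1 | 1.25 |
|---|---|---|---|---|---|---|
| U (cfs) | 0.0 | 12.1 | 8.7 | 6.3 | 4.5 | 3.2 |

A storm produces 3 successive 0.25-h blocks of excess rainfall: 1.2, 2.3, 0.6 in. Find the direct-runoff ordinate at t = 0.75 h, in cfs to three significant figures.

By discrete convolution, Q_j = Σ (P_i / 1 in) · U_{j−i}.
At t = 0.75 h (j=3): Q = (1.2/1)·6.3 + (2.3/1)·8.7 + (0.6/1)·12.1 = 34.8 cfs.

Q ≈ 34.8 cfs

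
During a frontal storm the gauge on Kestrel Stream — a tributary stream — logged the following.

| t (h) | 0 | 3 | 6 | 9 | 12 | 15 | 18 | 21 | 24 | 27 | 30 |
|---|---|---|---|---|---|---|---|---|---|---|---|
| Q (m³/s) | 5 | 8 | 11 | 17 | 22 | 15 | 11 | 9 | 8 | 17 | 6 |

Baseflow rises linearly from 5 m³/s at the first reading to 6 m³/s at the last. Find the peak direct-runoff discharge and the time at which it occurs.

Q_p = 16.60 m³/s at t = 12 h

Subtracting baseflow gives direct-runoff ordinates: 0.00, 2.90, 5.80, 11.70, 16.60, 9.50, 5.40, 3.30, 2.20, 11.10, 0.00 m³/s.
The maximum is 16.60 m³/s, occurring at the reading for t = 12 h.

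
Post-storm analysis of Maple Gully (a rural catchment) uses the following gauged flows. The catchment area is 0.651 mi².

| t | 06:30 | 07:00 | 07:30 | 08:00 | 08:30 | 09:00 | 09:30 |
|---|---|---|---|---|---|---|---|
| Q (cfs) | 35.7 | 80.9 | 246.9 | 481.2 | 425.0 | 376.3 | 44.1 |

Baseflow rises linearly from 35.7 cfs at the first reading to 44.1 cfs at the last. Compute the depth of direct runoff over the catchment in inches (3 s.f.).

d ≈ 1.68 in

Direct runoff: 0.00, 43.80, 208.40, 441.30, 383.70, 333.60, 0.00 cfs; ΣQ_DR = 1411 cfs.
V = ΣQ_DR · Δt = 1411 × 1800 s = 2.539 × 10^6 ft³.
Over A = 0.651 mi², depth = V / A = 1.68 in.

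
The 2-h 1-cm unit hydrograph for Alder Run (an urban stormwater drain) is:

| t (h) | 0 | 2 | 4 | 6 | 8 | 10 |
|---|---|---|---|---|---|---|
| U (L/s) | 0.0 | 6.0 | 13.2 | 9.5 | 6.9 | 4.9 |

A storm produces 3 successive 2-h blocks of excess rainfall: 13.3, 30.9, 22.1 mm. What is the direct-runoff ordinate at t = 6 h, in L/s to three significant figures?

Q ≈ 66.7 L/s

By discrete convolution, Q_j = Σ (P_i / 10 mm) · U_{j−i}.
At t = 6 h (j=3): Q = (13.3/10)·9.5 + (30.9/10)·13.2 + (22.1/10)·6.0 = 66.7 L/s.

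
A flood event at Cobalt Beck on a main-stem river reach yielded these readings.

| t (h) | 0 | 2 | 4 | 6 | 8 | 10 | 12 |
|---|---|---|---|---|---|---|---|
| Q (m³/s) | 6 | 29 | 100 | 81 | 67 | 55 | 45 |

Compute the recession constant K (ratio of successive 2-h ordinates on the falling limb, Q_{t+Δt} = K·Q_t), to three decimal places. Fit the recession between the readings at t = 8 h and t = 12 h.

Using the recession-limb readings at t = 8 h and t = 12 h: Q falls from 67 to 45 m³/s over 2 intervals.
K = (Q₂/Q₁)^(1/2) = (45/67)^(1/2) = 0.820.

K ≈ 0.820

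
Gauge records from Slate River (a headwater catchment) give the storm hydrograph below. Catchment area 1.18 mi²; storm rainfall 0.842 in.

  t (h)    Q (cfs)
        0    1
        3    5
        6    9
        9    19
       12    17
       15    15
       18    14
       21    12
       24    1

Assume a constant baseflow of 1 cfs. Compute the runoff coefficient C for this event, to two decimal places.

ΣQ_DR = 84.00 cfs; V = ΣQ_DR·Δt = 9.072 × 10^5 ft³.
Runoff depth d = V / A = 0.3309 in.
C = d / P = 0.3309 / 0.842 = 0.39.

C ≈ 0.39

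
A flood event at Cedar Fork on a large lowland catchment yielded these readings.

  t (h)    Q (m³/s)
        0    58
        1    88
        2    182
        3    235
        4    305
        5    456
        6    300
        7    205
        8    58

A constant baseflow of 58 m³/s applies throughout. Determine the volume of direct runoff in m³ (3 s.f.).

V ≈ 4.91 × 10^6 m³

Direct-runoff ordinates (Q − Q_b): 0.0, 30.0, 124.0, 177.0, 247.0, 398.0, 242.0, 147.0, 0.0 m³/s.
ΣQ_DR = 1365 m³/s.
With Δt = 1 h = 3600 s, V = ΣQ_DR · Δt = 1365 × 3600 = 4.91 × 10^6 m³.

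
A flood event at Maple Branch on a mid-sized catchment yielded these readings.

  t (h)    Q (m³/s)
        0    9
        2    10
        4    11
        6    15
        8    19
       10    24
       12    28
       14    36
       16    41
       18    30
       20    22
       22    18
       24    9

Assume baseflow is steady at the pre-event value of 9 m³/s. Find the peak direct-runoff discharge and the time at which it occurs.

Q_p = 32.0 m³/s at t = 16 h

Subtracting baseflow gives direct-runoff ordinates: 0.0, 1.0, 2.0, 6.0, 10.0, 15.0, 19.0, 27.0, 32.0, 21.0, 13.0, 9.0, 0.0 m³/s.
The maximum is 32.0 m³/s, occurring at the reading for t = 16 h.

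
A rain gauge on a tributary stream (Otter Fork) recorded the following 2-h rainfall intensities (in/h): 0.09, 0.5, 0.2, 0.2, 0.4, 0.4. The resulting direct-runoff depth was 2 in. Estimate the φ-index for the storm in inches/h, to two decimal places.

Only the 5 blocks with intensity above φ contribute runoff: 0.5, 0.2, 0.2, 0.4, 0.4 in/h.
Σ(I−φ)·Δt = d  ⇒  (0.5+0.2+0.2+0.4+0.4 − 5φ)·2 = 2
φ = (1.700 − 2/2) / 5 = 0.14 in/h.

φ ≈ 0.14 in/h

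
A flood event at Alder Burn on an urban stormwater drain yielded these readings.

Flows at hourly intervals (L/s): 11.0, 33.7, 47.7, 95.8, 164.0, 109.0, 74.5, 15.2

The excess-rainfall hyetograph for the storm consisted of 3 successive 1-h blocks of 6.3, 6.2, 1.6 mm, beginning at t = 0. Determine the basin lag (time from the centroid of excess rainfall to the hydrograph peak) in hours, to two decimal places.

Centroid of excess rainfall: t_c = Σ P_i·t̄_i / ΣP_i = 1.1667 h (block centres at 0.5, 1.5, 2.5 h).
Hydrograph peak occurs at t = 4 h, so basin lag t_L = 4 − 1.1667 = 2.83 h.

t_L ≈ 2.83 h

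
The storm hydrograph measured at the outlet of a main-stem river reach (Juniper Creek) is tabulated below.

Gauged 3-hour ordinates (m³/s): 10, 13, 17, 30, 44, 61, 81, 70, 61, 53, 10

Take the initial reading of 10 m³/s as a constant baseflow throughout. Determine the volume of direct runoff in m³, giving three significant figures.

V ≈ 3.67 × 10^6 m³

Direct-runoff ordinates (Q − Q_b): 0.0, 3.0, 7.0, 20.0, 34.0, 51.0, 71.0, 60.0, 51.0, 43.0, 0.0 m³/s.
ΣQ_DR = 340.0 m³/s.
With Δt = 3 h = 10800 s, V = ΣQ_DR · Δt = 340.0 × 10800 = 3.67 × 10^6 m³.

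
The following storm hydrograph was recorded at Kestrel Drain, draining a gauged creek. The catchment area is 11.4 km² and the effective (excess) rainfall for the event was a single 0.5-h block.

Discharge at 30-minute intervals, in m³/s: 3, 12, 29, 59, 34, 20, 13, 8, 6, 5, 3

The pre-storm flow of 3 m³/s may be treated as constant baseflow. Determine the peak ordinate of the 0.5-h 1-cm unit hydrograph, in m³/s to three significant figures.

U_p ≈ 22.3 m³/s

Direct runoff: 0.0, 9.0, 26.0, 56.0, 31.0, 17.0, 10.0, 5.0, 3.0, 2.0, 0.0 m³/s; ΣQ_DR = 159.0 m³/s, peak = 56.0 m³/s.
Runoff depth d = ΣQ_DR·Δt / A = 159.0 × 1800 / (11.4 km²) = 25.11 mm.
The 1-cm UH is the DRH scaled by (10 mm)/d, so U_p = 56.0 × 10/25.11 = 22.3 m³/s.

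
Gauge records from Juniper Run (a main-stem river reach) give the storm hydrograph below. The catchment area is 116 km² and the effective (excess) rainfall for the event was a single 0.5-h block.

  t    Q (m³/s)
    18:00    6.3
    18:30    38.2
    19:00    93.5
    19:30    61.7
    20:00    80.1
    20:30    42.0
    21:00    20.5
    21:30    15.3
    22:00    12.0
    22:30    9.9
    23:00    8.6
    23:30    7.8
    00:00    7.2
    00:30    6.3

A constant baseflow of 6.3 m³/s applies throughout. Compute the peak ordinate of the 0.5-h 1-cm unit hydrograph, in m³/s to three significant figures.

Direct runoff: 0.0, 31.9, 87.2, 55.4, 73.8, 35.7, 14.2, 9.0, 5.7, 3.6, 2.3, 1.5, 0.9, 0.0 m³/s; ΣQ_DR = 321.2 m³/s, peak = 87.2 m³/s.
Runoff depth d = ΣQ_DR·Δt / A = 321.2 × 1800 / (116 km²) = 4.984 mm.
The 1-cm UH is the DRH scaled by (10 mm)/d, so U_p = 87.2 × 10/4.984 = 175 m³/s.

U_p ≈ 175 m³/s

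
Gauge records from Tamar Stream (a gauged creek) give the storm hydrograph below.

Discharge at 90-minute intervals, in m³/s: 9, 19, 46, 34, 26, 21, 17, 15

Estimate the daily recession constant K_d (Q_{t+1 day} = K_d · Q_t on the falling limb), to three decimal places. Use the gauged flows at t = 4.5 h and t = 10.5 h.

Between t = 4.5 h and t = 10.5 h the flow falls from 34 to 15 m³/s over 4×1.5 h = 6 h.
Per-interval ratio K = (15/34)^(1/4) = 0.8150; K_d = K^(24/1.5) = 0.038.

K_d ≈ 0.038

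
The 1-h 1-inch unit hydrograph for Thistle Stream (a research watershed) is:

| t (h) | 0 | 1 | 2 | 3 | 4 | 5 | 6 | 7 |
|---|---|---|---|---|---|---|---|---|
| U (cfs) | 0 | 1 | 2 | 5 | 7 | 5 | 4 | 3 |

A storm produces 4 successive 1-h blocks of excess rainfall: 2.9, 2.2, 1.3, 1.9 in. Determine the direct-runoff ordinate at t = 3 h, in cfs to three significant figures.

Q ≈ 20.2 cfs

By discrete convolution, Q_j = Σ (P_i / 1 in) · U_{j−i}.
At t = 3 h (j=3): Q = (2.9/1)·5 + (2.2/1)·2 + (1.3/1)·1 + (1.9/1)·0 = 20.2 cfs.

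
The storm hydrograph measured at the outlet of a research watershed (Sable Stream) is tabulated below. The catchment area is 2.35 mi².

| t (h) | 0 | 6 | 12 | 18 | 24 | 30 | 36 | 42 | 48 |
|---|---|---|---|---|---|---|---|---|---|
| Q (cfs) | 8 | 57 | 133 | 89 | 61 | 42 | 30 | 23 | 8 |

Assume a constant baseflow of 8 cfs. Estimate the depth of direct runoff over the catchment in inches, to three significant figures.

Direct runoff: 0.0, 49.0, 125.0, 81.0, 53.0, 34.0, 22.0, 15.0, 0.0 cfs; ΣQ_DR = 379.0 cfs.
V = ΣQ_DR · Δt = 379.0 × 21600 s = 8.186 × 10^6 ft³.
Over A = 2.35 mi², depth = V / A = 1.50 in.

d ≈ 1.50 in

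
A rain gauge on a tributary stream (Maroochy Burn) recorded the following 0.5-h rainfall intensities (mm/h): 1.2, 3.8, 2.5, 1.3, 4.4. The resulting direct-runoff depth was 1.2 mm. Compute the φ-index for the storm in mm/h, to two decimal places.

φ ≈ 2.90 mm/h

Only the 2 blocks with intensity above φ contribute runoff: 3.8, 4.4 mm/h.
Σ(I−φ)·Δt = d  ⇒  (3.8+4.4 − 2φ)·0.5 = 1.2
φ = (8.200 − 1.2/0.5) / 2 = 2.90 mm/h.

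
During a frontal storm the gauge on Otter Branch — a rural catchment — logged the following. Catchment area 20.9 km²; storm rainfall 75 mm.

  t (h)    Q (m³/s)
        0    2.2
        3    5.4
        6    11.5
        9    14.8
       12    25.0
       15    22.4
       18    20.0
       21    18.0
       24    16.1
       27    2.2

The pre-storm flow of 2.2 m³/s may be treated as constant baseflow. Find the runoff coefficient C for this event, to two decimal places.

C ≈ 0.80

ΣQ_DR = 115.6 m³/s; V = ΣQ_DR·Δt = 1.248 × 10^6 m³.
Runoff depth d = V / A = 59.74 mm.
C = d / P = 59.74 / 75 = 0.80.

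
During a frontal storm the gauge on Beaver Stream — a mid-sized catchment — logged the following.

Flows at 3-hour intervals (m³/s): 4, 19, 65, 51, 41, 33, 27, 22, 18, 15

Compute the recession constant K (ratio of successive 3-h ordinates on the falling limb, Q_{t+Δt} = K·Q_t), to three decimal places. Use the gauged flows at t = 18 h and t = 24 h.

K ≈ 0.816

Using the recession-limb readings at t = 18 h and t = 24 h: Q falls from 27 to 18 m³/s over 2 intervals.
K = (Q₂/Q₁)^(1/2) = (18/27)^(1/2) = 0.816.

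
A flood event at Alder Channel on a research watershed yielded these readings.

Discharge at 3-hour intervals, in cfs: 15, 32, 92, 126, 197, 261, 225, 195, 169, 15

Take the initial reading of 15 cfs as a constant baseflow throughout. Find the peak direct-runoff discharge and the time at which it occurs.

Q_p = 246.0 cfs at t = 15 h

Subtracting baseflow gives direct-runoff ordinates: 0.0, 17.0, 77.0, 111.0, 182.0, 246.0, 210.0, 180.0, 154.0, 0.0 cfs.
The maximum is 246.0 cfs, occurring at the reading for t = 15 h.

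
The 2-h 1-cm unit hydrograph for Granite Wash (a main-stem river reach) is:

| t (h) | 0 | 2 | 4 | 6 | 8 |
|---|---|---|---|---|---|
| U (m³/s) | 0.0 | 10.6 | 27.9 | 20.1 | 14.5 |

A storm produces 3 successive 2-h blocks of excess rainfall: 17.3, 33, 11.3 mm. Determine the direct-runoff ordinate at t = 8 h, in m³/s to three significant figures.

Q ≈ 123 m³/s

By discrete convolution, Q_j = Σ (P_i / 10 mm) · U_{j−i}.
At t = 8 h (j=4): Q = (17.3/10)·14.5 + (33/10)·20.1 + (11.3/10)·27.9 = 123 m³/s.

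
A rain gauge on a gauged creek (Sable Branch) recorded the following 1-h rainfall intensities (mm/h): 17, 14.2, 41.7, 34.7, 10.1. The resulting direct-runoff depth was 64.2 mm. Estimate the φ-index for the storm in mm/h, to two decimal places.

φ ≈ 10.85 mm/h

Only the 4 blocks with intensity above φ contribute runoff: 17, 14.2, 41.7, 34.7 mm/h.
Σ(I−φ)·Δt = d  ⇒  (17+14.2+41.7+34.7 − 4φ)·1 = 64.2
φ = (107.6 − 64.2/1) / 4 = 10.85 mm/h.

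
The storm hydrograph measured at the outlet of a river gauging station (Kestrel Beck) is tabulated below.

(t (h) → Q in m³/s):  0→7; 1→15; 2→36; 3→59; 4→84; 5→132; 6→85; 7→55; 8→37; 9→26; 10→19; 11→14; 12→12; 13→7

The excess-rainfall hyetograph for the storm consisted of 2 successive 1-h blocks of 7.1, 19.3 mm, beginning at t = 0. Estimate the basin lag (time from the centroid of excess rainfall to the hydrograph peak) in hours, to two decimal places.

t_L ≈ 3.77 h

Centroid of excess rainfall: t_c = Σ P_i·t̄_i / ΣP_i = 1.2311 h (block centres at 0.5, 1.5 h).
Hydrograph peak occurs at t = 5 h, so basin lag t_L = 5 − 1.2311 = 3.77 h.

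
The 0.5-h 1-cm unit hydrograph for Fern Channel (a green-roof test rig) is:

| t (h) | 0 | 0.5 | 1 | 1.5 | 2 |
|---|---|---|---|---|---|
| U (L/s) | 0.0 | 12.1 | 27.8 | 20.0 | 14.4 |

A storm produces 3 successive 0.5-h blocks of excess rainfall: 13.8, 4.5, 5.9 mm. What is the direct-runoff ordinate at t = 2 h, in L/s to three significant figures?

Q ≈ 45.3 L/s

By discrete convolution, Q_j = Σ (P_i / 10 mm) · U_{j−i}.
At t = 2 h (j=4): Q = (13.8/10)·14.4 + (4.5/10)·20.0 + (5.9/10)·27.8 = 45.3 L/s.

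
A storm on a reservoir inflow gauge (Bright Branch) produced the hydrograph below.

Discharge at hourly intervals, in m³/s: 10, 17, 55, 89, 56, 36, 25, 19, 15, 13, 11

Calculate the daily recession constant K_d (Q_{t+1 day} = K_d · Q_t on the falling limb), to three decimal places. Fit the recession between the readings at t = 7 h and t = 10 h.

K_d ≈ 0.013

Between t = 7 h and t = 10 h the flow falls from 19 to 11 m³/s over 3×1 h = 3 h.
Per-interval ratio K = (11/19)^(1/3) = 0.8335; K_d = K^(24/1) = 0.013.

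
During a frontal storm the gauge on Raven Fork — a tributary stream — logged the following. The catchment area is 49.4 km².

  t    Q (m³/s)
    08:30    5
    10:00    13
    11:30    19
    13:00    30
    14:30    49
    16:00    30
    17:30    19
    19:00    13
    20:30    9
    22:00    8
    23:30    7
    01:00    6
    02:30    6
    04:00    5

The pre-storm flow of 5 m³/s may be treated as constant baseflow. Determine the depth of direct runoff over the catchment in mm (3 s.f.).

Direct runoff: 0.0, 8.0, 14.0, 25.0, 44.0, 25.0, 14.0, 8.0, 4.0, 3.0, 2.0, 1.0, 1.0, 0.0 m³/s; ΣQ_DR = 149.0 m³/s.
V = ΣQ_DR · Δt = 149.0 × 5400 s = 8.046 × 10^5 m³.
Over A = 49.4 km², depth = V / A = 16.3 mm.

d ≈ 16.3 mm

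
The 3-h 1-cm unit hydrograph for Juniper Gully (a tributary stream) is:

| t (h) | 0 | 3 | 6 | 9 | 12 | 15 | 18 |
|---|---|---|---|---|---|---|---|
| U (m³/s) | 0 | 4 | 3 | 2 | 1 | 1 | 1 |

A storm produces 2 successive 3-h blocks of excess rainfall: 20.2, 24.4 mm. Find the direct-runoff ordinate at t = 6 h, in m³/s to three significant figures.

Q ≈ 15.8 m³/s

By discrete convolution, Q_j = Σ (P_i / 10 mm) · U_{j−i}.
At t = 6 h (j=2): Q = (20.2/10)·3 + (24.4/10)·4 = 15.8 m³/s.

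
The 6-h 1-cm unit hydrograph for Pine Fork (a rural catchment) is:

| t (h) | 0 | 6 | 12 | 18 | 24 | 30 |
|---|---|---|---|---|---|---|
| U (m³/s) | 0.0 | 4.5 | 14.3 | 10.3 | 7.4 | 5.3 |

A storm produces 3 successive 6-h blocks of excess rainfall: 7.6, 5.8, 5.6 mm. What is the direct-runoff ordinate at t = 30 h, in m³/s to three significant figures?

By discrete convolution, Q_j = Σ (P_i / 10 mm) · U_{j−i}.
At t = 30 h (j=5): Q = (7.6/10)·5.3 + (5.8/10)·7.4 + (5.6/10)·10.3 = 14.1 m³/s.

Q ≈ 14.1 m³/s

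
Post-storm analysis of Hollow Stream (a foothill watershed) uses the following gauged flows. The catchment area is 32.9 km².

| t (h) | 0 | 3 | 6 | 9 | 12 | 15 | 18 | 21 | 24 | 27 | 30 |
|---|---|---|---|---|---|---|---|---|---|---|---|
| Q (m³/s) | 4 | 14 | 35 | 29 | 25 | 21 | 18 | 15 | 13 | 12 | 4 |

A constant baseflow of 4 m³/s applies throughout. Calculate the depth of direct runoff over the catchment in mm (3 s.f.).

Direct runoff: 0.0, 10.0, 31.0, 25.0, 21.0, 17.0, 14.0, 11.0, 9.0, 8.0, 0.0 m³/s; ΣQ_DR = 146.0 m³/s.
V = ΣQ_DR · Δt = 146.0 × 10800 s = 1.577 × 10^6 m³.
Over A = 32.9 km², depth = V / A = 47.9 mm.

d ≈ 47.9 mm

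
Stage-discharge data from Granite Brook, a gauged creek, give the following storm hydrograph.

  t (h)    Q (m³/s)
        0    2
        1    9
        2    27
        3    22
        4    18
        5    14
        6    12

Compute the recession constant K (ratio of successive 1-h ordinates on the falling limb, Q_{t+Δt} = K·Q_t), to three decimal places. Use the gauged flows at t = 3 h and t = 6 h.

K ≈ 0.817

Using the recession-limb readings at t = 3 h and t = 6 h: Q falls from 22 to 12 m³/s over 3 intervals.
K = (Q₂/Q₁)^(1/3) = (12/22)^(1/3) = 0.817.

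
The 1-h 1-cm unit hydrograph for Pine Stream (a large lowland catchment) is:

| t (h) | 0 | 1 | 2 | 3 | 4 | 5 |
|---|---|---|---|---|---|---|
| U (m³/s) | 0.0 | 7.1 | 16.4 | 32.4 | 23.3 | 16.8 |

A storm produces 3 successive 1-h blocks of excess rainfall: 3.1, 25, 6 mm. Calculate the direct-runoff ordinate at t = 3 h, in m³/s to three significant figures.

Q ≈ 55.3 m³/s

By discrete convolution, Q_j = Σ (P_i / 10 mm) · U_{j−i}.
At t = 3 h (j=3): Q = (3.1/10)·32.4 + (25/10)·16.4 + (6/10)·7.1 = 55.3 m³/s.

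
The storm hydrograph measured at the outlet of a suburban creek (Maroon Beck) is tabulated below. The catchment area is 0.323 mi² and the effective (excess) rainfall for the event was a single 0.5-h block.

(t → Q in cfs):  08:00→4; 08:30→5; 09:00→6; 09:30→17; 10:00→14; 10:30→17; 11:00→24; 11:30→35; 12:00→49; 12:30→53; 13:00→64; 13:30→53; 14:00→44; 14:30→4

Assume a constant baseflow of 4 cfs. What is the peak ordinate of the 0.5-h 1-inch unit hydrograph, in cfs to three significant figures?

U_p ≈ 75.1 cfs

Direct runoff: 0.0, 1.0, 2.0, 13.0, 10.0, 13.0, 20.0, 31.0, 45.0, 49.0, 60.0, 49.0, 40.0, 0.0 cfs; ΣQ_DR = 333.0 cfs, peak = 60.0 cfs.
Runoff depth d = ΣQ_DR·Δt / A = 333.0 × 1800 / (0.323 mi²) = 0.7988 in.
The 1-inch UH is the DRH scaled by (1 in)/d, so U_p = 60.0 × 1/0.7988 = 75.1 cfs.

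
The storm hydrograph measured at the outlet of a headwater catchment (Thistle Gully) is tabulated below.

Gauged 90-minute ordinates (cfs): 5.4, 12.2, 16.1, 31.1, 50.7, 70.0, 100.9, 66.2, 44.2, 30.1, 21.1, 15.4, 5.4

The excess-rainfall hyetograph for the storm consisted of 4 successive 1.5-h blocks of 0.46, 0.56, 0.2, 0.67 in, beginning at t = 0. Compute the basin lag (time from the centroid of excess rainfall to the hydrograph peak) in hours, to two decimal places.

t_L ≈ 5.89 h

Centroid of excess rainfall: t_c = Σ P_i·t̄_i / ΣP_i = 3.1071 h (block centres at 0.75, 2.25, 3.75, 5.25 h).
Hydrograph peak occurs at t = 9 h, so basin lag t_L = 9 − 3.1071 = 5.89 h.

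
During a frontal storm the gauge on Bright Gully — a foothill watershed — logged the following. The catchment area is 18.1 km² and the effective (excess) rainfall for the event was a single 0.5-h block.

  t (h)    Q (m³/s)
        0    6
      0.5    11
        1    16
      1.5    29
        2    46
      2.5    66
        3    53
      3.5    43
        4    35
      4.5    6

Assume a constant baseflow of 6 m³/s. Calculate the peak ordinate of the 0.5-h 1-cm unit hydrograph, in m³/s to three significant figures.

Direct runoff: 0.0, 5.0, 10.0, 23.0, 40.0, 60.0, 47.0, 37.0, 29.0, 0.0 m³/s; ΣQ_DR = 251.0 m³/s, peak = 60.0 m³/s.
Runoff depth d = ΣQ_DR·Δt / A = 251.0 × 1800 / (18.1 km²) = 24.96 mm.
The 1-cm UH is the DRH scaled by (10 mm)/d, so U_p = 60.0 × 10/24.96 = 24.0 m³/s.

U_p ≈ 24.0 m³/s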